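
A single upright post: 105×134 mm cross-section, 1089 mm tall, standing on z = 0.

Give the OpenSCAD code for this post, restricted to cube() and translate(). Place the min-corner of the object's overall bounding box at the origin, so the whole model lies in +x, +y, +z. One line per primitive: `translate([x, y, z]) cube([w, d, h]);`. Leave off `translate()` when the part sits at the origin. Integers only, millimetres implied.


cube([105, 134, 1089]);


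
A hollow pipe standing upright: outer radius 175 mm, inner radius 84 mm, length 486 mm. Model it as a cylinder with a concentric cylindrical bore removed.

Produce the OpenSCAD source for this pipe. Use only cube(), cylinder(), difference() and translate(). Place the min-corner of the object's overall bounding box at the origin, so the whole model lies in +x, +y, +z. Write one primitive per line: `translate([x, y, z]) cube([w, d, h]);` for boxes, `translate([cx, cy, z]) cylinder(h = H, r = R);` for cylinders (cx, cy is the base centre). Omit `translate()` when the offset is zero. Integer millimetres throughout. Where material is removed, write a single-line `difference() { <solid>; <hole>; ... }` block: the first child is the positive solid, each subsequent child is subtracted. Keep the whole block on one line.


difference() { translate([175, 175, 0]) cylinder(h = 486, r = 175); translate([175, 175, 0]) cylinder(h = 486, r = 84); }


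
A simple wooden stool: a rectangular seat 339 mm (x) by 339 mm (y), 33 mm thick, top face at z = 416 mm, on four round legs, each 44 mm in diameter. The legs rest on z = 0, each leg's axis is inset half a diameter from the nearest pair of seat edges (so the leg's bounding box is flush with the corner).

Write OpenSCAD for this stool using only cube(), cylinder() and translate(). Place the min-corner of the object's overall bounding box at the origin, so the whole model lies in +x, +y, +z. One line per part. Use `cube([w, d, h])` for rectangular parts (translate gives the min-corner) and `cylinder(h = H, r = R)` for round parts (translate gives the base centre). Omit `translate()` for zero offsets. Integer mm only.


translate([0, 0, 383]) cube([339, 339, 33]);
translate([22, 22, 0]) cylinder(h = 383, r = 22);
translate([317, 22, 0]) cylinder(h = 383, r = 22);
translate([22, 317, 0]) cylinder(h = 383, r = 22);
translate([317, 317, 0]) cylinder(h = 383, r = 22);


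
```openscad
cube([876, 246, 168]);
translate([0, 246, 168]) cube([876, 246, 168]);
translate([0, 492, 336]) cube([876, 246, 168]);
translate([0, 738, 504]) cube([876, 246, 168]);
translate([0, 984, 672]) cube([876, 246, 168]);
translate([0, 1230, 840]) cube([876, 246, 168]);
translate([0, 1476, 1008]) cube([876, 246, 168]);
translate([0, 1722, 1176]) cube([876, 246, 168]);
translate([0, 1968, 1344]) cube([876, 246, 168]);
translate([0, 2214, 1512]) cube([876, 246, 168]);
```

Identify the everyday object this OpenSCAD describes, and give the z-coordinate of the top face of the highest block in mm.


A staircase. The total rise is 1680 mm.

10 identical blocks, each offset up and back from the previous — a staircase. Each step is 168 mm tall and there are 10 of them, so the total rise is 10 × 168 = 1680 mm.


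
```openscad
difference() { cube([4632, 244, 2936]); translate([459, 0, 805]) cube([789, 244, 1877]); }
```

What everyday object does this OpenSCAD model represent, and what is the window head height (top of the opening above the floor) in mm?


A wall with a window opening. The window head height is 2682 mm.

A wall with a rectangular opening subtracted — a window. Sill at z = 805, opening 1877 mm tall, so the head is at 805 + 1877 = 2682 mm.


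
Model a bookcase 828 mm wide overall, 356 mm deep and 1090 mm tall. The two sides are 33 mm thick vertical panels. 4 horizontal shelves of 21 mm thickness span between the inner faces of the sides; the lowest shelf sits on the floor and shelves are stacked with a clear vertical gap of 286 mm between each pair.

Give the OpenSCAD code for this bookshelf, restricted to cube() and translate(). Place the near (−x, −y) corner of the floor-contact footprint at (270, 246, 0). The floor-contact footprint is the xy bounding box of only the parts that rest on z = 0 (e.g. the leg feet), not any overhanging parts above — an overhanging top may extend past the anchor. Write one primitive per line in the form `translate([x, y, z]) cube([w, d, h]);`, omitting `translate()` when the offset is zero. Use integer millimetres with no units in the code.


translate([270, 246, 0]) cube([33, 356, 1090]);
translate([1065, 246, 0]) cube([33, 356, 1090]);
translate([303, 246, 0]) cube([762, 356, 21]);
translate([303, 246, 307]) cube([762, 356, 21]);
translate([303, 246, 614]) cube([762, 356, 21]);
translate([303, 246, 921]) cube([762, 356, 21]);


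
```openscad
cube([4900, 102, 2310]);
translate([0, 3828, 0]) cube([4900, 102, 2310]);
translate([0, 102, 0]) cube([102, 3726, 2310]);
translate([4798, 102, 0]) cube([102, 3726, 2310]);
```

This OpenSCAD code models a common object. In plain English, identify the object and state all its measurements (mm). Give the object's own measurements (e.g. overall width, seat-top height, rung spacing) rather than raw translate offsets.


The wall frame of a small rectangular building: four walls, each 2310 mm tall and 102 mm thick, enclosing a footprint 4900 mm (x) by 3930 mm (y) outside-to-outside, with no floor or roof. The front and back walls (the −y and +y sides) span the full width; the two side walls fit between them.


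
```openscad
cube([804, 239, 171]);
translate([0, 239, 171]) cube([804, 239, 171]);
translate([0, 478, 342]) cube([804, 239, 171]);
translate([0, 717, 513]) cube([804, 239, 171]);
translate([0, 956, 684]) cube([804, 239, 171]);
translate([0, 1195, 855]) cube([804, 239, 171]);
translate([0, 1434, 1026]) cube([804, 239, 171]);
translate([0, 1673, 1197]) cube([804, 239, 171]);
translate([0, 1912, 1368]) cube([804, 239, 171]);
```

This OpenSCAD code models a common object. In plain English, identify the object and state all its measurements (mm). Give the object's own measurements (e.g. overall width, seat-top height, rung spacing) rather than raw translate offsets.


A straight staircase of 9 solid steps. Each step is 804 mm wide (x), 239 mm deep (y, the going) and 171 mm tall (the rise). The first step rests on the floor; each subsequent step sits one going further in +y and one rise higher in +z, directly behind and above the previous step with no overlap.


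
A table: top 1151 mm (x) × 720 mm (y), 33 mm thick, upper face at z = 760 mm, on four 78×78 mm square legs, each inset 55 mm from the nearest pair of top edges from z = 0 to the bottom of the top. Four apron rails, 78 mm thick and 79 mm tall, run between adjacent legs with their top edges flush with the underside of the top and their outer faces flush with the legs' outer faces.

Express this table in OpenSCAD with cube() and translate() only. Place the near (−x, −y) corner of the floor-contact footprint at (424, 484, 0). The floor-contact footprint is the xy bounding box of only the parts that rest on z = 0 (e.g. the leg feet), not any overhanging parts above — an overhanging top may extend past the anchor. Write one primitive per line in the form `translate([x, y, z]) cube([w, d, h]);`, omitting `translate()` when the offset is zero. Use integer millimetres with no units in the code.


translate([369, 429, 727]) cube([1151, 720, 33]);
translate([424, 484, 0]) cube([78, 78, 727]);
translate([1387, 484, 0]) cube([78, 78, 727]);
translate([424, 1016, 0]) cube([78, 78, 727]);
translate([1387, 1016, 0]) cube([78, 78, 727]);
translate([502, 484, 648]) cube([885, 78, 79]);
translate([502, 1016, 648]) cube([885, 78, 79]);
translate([424, 562, 648]) cube([78, 454, 79]);
translate([1387, 562, 648]) cube([78, 454, 79]);


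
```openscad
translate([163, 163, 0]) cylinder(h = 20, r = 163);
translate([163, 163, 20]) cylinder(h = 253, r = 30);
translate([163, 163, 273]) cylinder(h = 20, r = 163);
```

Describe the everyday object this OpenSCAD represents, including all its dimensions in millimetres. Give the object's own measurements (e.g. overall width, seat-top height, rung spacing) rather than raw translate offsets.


A spool: two coaxial disc flanges of radius 163 mm and thickness 20 mm, joined by a core cylinder of radius 30 mm and height 253 mm. The lower flange rests on z = 0 and the three cylinders share a vertical axis.


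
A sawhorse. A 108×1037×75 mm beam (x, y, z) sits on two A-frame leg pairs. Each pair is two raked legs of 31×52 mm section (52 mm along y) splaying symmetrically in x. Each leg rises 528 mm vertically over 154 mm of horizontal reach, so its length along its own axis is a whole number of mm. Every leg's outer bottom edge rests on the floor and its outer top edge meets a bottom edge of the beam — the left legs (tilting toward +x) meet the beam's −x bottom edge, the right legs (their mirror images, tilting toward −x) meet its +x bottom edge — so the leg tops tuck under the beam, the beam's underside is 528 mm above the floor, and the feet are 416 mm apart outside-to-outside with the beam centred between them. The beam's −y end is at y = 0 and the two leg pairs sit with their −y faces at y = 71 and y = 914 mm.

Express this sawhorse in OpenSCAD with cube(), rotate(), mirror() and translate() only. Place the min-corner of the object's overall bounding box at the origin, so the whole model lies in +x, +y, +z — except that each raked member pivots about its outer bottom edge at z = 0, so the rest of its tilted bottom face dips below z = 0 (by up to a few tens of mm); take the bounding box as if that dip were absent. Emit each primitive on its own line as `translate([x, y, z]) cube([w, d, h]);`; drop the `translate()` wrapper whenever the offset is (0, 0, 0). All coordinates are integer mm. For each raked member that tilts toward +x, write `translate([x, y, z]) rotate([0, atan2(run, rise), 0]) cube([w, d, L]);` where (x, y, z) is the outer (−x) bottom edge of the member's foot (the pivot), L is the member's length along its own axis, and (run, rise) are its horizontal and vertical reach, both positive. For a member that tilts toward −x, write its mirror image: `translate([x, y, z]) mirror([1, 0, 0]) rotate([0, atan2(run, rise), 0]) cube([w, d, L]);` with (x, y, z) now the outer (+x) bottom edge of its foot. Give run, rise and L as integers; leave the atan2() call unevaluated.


// leg length = √(154² + 528²) = 550
// right-leg outer foot x = 2·154 + 108 = 416
// beam min-corner = (154, 0, 528)
translate([154, 0, 528]) cube([108, 1037, 75]);
translate([0, 71, 0]) rotate([0, atan2(154, 528), 0]) cube([31, 52, 550]);
translate([416, 71, 0]) mirror([1, 0, 0]) rotate([0, atan2(154, 528), 0]) cube([31, 52, 550]);
translate([0, 914, 0]) rotate([0, atan2(154, 528), 0]) cube([31, 52, 550]);
translate([416, 914, 0]) mirror([1, 0, 0]) rotate([0, atan2(154, 528), 0]) cube([31, 52, 550]);


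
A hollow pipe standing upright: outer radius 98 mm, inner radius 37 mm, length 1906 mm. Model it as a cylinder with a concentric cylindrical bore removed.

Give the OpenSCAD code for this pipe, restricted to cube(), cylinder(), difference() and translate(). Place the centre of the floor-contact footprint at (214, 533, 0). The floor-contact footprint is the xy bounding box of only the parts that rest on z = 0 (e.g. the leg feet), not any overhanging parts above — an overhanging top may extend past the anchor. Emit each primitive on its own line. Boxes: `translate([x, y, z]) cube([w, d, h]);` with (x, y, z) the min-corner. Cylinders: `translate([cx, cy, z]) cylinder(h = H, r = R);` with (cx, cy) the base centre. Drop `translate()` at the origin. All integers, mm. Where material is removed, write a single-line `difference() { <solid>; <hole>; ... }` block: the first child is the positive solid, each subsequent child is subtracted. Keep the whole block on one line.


difference() { translate([214, 533, 0]) cylinder(h = 1906, r = 98); translate([214, 533, 0]) cylinder(h = 1906, r = 37); }


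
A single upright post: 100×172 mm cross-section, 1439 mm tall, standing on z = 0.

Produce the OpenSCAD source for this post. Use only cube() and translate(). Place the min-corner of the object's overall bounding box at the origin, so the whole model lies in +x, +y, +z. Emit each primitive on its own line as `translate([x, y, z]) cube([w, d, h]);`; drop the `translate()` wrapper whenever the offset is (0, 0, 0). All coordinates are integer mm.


cube([100, 172, 1439]);


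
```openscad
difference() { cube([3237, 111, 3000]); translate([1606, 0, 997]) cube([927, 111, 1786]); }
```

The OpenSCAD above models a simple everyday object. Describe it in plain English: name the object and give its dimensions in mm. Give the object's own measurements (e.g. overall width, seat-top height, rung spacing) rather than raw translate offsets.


A wall 3237 mm long (x), 111 mm thick (y), 3000 mm tall, with a rectangular window opening cut through it. The opening is 927 mm wide and 1786 mm tall; its sill is at z = 997 mm and its near (−x) edge is 1606 mm from the wall's −x end. The opening passes through the full wall thickness.


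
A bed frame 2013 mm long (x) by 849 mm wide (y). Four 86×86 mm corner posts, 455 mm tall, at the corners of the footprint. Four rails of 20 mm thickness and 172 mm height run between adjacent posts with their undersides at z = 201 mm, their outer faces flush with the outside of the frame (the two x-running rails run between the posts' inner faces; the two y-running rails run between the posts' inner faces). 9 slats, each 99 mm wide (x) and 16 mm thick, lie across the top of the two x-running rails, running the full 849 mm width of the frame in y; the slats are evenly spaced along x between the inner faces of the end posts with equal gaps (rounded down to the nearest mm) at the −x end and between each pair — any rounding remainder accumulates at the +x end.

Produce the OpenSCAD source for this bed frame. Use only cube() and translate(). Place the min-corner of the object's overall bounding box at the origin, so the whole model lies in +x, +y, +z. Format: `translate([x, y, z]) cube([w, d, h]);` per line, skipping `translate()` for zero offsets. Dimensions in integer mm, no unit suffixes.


cube([86, 86, 455]);
translate([0, 763, 0]) cube([86, 86, 455]);
translate([1927, 0, 0]) cube([86, 86, 455]);
translate([1927, 763, 0]) cube([86, 86, 455]);
translate([86, 0, 201]) cube([1841, 20, 172]);
translate([86, 829, 201]) cube([1841, 20, 172]);
translate([0, 86, 201]) cube([20, 677, 172]);
translate([1993, 86, 201]) cube([20, 677, 172]);
translate([181, 0, 373]) cube([99, 849, 16]);
translate([375, 0, 373]) cube([99, 849, 16]);
translate([569, 0, 373]) cube([99, 849, 16]);
translate([763, 0, 373]) cube([99, 849, 16]);
translate([957, 0, 373]) cube([99, 849, 16]);
translate([1151, 0, 373]) cube([99, 849, 16]);
translate([1345, 0, 373]) cube([99, 849, 16]);
translate([1539, 0, 373]) cube([99, 849, 16]);
translate([1733, 0, 373]) cube([99, 849, 16]);


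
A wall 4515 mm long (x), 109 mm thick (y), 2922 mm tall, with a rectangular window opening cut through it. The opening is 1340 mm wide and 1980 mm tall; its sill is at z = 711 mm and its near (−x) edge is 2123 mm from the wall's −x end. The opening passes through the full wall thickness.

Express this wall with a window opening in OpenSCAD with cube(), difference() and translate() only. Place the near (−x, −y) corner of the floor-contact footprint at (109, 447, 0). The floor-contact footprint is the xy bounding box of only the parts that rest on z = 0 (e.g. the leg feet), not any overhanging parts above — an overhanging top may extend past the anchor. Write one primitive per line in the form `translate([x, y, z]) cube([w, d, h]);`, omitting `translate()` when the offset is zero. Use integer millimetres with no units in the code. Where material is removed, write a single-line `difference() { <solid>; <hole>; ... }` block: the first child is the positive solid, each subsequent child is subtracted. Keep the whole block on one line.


difference() { translate([109, 447, 0]) cube([4515, 109, 2922]); translate([2232, 447, 711]) cube([1340, 109, 1980]); }


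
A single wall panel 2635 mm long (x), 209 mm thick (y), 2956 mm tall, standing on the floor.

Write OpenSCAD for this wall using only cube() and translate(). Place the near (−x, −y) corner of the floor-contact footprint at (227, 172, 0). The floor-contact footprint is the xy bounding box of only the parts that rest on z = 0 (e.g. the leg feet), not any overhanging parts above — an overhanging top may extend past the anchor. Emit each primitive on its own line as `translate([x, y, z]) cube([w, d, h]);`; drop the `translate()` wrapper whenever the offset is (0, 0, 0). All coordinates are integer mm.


translate([227, 172, 0]) cube([2635, 209, 2956]);


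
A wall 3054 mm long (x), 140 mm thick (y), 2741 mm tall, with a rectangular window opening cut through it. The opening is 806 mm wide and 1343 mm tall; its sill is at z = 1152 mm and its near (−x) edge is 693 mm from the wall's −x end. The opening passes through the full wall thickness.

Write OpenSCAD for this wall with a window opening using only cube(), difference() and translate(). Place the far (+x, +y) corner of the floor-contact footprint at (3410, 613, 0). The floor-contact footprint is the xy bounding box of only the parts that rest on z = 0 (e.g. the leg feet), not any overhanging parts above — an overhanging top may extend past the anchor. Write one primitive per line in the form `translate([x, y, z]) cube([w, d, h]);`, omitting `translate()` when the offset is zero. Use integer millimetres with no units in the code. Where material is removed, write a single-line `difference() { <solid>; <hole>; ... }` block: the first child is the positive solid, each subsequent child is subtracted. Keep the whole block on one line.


difference() { translate([356, 473, 0]) cube([3054, 140, 2741]); translate([1049, 473, 1152]) cube([806, 140, 1343]); }


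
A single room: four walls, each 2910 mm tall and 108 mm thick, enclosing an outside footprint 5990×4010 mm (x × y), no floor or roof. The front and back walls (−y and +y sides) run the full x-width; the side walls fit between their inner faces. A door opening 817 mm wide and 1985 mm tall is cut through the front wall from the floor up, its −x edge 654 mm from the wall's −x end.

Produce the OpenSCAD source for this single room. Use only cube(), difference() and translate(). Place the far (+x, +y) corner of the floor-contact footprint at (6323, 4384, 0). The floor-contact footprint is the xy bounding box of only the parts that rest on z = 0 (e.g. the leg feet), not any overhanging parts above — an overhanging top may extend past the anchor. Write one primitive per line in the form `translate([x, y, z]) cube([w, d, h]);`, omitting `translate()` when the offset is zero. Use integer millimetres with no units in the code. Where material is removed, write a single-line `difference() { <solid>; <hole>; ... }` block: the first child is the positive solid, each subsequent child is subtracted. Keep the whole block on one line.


difference() { translate([333, 374, 0]) cube([5990, 108, 2910]); translate([987, 374, 0]) cube([817, 108, 1985]); }
translate([333, 4276, 0]) cube([5990, 108, 2910]);
translate([333, 482, 0]) cube([108, 3794, 2910]);
translate([6215, 482, 0]) cube([108, 3794, 2910]);


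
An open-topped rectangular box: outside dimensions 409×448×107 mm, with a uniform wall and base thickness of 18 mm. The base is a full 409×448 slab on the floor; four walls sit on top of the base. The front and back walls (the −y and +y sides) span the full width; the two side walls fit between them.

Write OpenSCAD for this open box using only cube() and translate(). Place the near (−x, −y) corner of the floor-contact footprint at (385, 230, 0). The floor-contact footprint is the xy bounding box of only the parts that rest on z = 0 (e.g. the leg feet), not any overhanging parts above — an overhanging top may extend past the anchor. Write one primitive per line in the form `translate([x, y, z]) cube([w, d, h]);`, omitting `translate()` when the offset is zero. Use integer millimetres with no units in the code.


translate([385, 230, 0]) cube([409, 448, 18]);
translate([385, 230, 18]) cube([409, 18, 89]);
translate([385, 660, 18]) cube([409, 18, 89]);
translate([385, 248, 18]) cube([18, 412, 89]);
translate([776, 248, 18]) cube([18, 412, 89]);


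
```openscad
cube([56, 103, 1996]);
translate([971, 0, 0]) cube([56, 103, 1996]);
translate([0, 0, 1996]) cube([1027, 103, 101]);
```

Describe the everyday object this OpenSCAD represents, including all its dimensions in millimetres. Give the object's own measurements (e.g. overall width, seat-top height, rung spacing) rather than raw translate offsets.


A door frame. The clear opening is 915 mm wide and 1996 mm high. Two 56 mm wide jambs, 103 mm deep, stand either side of the opening from the floor to the top of the opening. A 101 mm thick head sits across the top of both jambs, spanning the full outside width of the frame.


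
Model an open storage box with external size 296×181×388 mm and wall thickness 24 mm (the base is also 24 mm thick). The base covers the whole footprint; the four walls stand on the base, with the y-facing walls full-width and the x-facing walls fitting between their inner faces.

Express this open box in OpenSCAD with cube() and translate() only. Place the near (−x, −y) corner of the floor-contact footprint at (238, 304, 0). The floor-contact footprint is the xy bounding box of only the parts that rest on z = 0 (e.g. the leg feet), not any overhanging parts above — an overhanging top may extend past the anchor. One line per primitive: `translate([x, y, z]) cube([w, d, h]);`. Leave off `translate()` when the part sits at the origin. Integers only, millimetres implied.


translate([238, 304, 0]) cube([296, 181, 24]);
translate([238, 304, 24]) cube([296, 24, 364]);
translate([238, 461, 24]) cube([296, 24, 364]);
translate([238, 328, 24]) cube([24, 133, 364]);
translate([510, 328, 24]) cube([24, 133, 364]);


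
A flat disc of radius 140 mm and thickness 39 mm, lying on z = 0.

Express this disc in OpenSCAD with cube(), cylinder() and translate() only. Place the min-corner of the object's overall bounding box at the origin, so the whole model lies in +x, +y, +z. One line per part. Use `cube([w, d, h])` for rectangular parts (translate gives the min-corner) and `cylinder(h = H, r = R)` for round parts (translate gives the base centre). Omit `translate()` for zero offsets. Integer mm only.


translate([140, 140, 0]) cylinder(h = 39, r = 140);


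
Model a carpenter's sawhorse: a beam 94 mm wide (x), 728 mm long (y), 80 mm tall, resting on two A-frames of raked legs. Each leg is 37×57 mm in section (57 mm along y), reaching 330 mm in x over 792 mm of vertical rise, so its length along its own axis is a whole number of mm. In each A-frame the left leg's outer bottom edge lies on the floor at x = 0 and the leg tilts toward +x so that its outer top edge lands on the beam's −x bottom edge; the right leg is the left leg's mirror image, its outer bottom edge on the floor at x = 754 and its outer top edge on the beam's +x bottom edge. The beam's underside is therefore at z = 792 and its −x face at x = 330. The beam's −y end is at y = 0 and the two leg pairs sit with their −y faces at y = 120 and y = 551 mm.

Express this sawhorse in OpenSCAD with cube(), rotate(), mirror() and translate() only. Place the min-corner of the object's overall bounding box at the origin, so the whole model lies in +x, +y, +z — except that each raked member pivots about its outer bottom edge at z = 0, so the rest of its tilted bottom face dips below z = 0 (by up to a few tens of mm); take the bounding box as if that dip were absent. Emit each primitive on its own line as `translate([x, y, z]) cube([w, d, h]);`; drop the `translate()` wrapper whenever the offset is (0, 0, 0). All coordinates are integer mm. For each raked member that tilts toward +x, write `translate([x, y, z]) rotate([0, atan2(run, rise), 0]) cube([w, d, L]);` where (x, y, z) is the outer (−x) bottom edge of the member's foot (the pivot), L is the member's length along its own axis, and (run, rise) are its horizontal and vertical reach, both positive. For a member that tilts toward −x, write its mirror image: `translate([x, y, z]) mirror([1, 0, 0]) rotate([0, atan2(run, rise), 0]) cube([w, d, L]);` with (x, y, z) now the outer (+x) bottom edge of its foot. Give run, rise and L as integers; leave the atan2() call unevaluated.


// leg length = √(330² + 792²) = 858
// right-leg outer foot x = 2·330 + 94 = 754
// beam min-corner = (330, 0, 792)
translate([330, 0, 792]) cube([94, 728, 80]);
translate([0, 120, 0]) rotate([0, atan2(330, 792), 0]) cube([37, 57, 858]);
translate([754, 120, 0]) mirror([1, 0, 0]) rotate([0, atan2(330, 792), 0]) cube([37, 57, 858]);
translate([0, 551, 0]) rotate([0, atan2(330, 792), 0]) cube([37, 57, 858]);
translate([754, 551, 0]) mirror([1, 0, 0]) rotate([0, atan2(330, 792), 0]) cube([37, 57, 858]);


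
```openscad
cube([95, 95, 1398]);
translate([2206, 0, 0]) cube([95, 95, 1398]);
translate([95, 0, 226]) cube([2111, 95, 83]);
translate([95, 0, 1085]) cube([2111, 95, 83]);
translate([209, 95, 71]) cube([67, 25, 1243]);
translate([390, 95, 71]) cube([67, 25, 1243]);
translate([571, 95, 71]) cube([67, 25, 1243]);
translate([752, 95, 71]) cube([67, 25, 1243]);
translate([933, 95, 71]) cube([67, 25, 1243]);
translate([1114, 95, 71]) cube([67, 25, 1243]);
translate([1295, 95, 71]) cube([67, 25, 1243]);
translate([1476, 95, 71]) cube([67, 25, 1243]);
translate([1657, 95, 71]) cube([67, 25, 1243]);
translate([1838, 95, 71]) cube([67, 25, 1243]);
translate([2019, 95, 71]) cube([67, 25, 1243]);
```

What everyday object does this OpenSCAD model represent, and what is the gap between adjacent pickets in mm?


A fence section. The picket gap is 114 mm.

Two posts, two rails, 11 pickets — a fence section. Span 2111 mm holds 11 pickets of 67 mm with 12 equal gaps: ⌊(2111 − 11·67) / 12⌋ = 114 mm.


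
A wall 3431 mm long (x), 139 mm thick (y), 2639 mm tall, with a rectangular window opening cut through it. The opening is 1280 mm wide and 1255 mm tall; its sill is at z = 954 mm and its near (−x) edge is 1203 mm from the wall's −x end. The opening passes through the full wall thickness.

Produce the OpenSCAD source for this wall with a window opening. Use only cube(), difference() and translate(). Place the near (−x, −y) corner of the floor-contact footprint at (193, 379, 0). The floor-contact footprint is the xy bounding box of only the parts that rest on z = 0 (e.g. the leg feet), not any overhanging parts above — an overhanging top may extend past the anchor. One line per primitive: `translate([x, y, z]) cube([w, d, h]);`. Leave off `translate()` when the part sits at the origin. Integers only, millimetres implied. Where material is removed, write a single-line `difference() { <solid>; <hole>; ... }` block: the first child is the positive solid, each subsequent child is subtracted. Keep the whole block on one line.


difference() { translate([193, 379, 0]) cube([3431, 139, 2639]); translate([1396, 379, 954]) cube([1280, 139, 1255]); }


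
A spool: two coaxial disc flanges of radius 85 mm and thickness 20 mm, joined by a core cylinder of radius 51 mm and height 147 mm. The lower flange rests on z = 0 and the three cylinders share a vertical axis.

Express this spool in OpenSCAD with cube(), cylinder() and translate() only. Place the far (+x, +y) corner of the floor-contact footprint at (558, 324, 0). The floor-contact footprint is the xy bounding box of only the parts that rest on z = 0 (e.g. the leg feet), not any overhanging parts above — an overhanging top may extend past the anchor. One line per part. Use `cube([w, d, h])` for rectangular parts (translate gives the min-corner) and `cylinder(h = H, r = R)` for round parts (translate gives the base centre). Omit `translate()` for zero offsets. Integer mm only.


translate([473, 239, 0]) cylinder(h = 20, r = 85);
translate([473, 239, 20]) cylinder(h = 147, r = 51);
translate([473, 239, 167]) cylinder(h = 20, r = 85);


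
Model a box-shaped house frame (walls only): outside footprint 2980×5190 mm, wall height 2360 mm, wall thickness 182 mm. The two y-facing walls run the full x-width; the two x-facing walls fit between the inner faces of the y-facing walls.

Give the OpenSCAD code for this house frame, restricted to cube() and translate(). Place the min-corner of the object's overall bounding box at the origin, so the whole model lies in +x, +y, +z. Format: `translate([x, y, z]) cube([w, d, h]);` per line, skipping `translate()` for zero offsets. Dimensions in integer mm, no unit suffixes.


cube([2980, 182, 2360]);
translate([0, 5008, 0]) cube([2980, 182, 2360]);
translate([0, 182, 0]) cube([182, 4826, 2360]);
translate([2798, 182, 0]) cube([182, 4826, 2360]);


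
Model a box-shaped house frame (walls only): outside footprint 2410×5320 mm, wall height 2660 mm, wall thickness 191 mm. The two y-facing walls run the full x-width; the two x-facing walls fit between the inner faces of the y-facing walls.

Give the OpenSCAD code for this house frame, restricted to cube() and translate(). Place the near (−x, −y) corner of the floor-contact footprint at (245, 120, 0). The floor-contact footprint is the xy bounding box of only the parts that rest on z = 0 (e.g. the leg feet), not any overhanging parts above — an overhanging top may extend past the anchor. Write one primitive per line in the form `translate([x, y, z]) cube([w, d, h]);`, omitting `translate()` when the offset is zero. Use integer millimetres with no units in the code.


translate([245, 120, 0]) cube([2410, 191, 2660]);
translate([245, 5249, 0]) cube([2410, 191, 2660]);
translate([245, 311, 0]) cube([191, 4938, 2660]);
translate([2464, 311, 0]) cube([191, 4938, 2660]);


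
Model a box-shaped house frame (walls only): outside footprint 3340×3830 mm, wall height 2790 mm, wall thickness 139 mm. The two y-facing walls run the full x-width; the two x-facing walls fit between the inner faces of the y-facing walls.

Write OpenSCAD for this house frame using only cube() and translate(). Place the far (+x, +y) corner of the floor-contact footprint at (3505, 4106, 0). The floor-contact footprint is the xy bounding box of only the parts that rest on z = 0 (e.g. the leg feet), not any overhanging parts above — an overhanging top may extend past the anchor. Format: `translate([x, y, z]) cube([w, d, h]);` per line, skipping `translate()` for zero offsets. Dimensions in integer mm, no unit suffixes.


translate([165, 276, 0]) cube([3340, 139, 2790]);
translate([165, 3967, 0]) cube([3340, 139, 2790]);
translate([165, 415, 0]) cube([139, 3552, 2790]);
translate([3366, 415, 0]) cube([139, 3552, 2790]);


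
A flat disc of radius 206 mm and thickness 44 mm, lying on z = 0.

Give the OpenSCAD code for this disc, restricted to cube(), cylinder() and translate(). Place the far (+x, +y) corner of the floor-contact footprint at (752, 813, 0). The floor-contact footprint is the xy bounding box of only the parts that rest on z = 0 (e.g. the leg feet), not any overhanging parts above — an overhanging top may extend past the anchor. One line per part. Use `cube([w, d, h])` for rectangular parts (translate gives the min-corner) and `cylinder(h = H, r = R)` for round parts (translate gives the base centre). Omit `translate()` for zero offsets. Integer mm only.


translate([546, 607, 0]) cylinder(h = 44, r = 206);


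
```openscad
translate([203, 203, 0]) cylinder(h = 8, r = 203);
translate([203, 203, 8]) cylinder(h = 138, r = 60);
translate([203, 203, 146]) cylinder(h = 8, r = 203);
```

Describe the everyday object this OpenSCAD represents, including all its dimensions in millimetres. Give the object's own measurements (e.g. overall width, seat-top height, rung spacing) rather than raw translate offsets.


A spool: two coaxial disc flanges of radius 203 mm and thickness 8 mm, joined by a core cylinder of radius 60 mm and height 138 mm. The lower flange rests on z = 0 and the three cylinders share a vertical axis.


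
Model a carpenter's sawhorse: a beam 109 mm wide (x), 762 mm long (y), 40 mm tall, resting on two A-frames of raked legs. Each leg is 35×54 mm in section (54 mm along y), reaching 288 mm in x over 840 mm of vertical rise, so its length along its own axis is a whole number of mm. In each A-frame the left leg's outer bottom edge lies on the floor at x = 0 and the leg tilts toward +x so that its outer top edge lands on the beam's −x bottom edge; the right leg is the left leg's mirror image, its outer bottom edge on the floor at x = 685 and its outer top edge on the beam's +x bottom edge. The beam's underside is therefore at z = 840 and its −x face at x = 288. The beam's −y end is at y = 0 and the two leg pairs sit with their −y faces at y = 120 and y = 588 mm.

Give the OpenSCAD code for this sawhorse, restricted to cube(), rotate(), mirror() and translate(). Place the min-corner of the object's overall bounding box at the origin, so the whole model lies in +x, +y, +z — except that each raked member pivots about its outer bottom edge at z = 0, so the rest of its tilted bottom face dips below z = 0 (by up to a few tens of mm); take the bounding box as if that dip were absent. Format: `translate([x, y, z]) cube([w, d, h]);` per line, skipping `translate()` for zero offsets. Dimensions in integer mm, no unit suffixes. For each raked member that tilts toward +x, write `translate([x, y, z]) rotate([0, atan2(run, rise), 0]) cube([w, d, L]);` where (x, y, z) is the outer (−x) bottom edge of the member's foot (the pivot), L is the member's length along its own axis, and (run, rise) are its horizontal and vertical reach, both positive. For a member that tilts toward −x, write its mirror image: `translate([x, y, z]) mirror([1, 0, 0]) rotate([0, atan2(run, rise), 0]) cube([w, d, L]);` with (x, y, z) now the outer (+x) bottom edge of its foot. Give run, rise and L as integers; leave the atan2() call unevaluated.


translate([288, 0, 840]) cube([109, 762, 40]);
translate([0, 120, 0]) rotate([0, atan2(288, 840), 0]) cube([35, 54, 888]);
translate([685, 120, 0]) mirror([1, 0, 0]) rotate([0, atan2(288, 840), 0]) cube([35, 54, 888]);
translate([0, 588, 0]) rotate([0, atan2(288, 840), 0]) cube([35, 54, 888]);
translate([685, 588, 0]) mirror([1, 0, 0]) rotate([0, atan2(288, 840), 0]) cube([35, 54, 888]);


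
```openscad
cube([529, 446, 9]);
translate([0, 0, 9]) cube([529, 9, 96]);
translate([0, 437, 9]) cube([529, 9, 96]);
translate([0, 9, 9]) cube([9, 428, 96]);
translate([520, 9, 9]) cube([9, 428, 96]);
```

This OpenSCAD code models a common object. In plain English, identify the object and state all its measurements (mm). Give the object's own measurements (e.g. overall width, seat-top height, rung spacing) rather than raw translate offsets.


An open-topped rectangular box: outside dimensions 529×446×105 mm, with a uniform wall and base thickness of 9 mm. The base is a full 529×446 slab on the floor; four walls sit on top of the base. The front and back walls (the −y and +y sides) span the full width; the two side walls fit between them.


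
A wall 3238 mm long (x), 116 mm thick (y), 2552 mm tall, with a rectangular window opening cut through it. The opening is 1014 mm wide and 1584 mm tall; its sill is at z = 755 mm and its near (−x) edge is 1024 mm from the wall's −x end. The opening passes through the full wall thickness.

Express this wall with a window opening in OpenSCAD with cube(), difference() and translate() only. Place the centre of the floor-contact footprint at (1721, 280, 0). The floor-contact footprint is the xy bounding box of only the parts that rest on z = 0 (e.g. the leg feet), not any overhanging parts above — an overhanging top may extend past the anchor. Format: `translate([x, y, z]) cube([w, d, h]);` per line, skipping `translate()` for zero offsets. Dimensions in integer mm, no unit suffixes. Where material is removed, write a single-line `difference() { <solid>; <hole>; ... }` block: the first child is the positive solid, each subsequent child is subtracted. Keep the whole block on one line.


difference() { translate([102, 222, 0]) cube([3238, 116, 2552]); translate([1126, 222, 755]) cube([1014, 116, 1584]); }


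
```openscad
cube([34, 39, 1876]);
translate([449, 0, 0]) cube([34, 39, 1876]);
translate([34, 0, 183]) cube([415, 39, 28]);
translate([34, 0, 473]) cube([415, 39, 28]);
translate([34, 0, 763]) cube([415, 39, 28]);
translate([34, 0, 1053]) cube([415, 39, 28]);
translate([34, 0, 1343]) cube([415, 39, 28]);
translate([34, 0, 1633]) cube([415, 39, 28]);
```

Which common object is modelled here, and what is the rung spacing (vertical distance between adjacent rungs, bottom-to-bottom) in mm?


A ladder. The rung spacing is 290 mm.

Two tall 34×39 posts with 6 short bars between them — a ladder. Adjacent rungs sit at z = 183 and z = 473, so the spacing is 473 − 183 = 290 mm.


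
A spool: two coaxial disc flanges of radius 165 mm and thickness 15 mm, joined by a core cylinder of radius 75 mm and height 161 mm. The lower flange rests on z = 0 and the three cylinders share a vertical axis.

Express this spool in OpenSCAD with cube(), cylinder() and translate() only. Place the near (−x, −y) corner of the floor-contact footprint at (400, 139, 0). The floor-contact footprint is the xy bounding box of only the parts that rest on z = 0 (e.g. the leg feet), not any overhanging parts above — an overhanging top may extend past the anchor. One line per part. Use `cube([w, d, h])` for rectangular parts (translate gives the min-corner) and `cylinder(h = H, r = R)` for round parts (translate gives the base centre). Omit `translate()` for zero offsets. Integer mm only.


translate([565, 304, 0]) cylinder(h = 15, r = 165);
translate([565, 304, 15]) cylinder(h = 161, r = 75);
translate([565, 304, 176]) cylinder(h = 15, r = 165);


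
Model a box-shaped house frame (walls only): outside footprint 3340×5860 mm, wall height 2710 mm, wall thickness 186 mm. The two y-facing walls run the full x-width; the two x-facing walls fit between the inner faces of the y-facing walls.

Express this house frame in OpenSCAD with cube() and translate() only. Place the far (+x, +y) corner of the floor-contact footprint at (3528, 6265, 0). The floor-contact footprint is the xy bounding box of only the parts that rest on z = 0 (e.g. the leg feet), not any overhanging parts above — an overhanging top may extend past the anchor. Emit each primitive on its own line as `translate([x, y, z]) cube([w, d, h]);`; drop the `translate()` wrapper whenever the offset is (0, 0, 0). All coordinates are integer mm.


translate([188, 405, 0]) cube([3340, 186, 2710]);
translate([188, 6079, 0]) cube([3340, 186, 2710]);
translate([188, 591, 0]) cube([186, 5488, 2710]);
translate([3342, 591, 0]) cube([186, 5488, 2710]);


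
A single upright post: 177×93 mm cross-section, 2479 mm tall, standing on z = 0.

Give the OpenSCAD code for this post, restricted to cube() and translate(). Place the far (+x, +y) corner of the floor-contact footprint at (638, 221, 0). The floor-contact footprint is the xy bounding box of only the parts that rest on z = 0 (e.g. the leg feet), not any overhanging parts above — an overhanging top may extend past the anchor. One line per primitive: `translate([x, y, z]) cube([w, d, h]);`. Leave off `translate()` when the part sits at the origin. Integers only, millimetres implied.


translate([461, 128, 0]) cube([177, 93, 2479]);


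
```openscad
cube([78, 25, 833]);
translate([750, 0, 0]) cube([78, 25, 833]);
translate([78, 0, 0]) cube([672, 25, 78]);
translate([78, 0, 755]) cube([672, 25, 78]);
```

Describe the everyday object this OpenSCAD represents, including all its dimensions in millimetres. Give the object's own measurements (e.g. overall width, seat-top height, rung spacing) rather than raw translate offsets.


A rectangular picture frame lying in the x–z plane (depth along y). The opening is 672 mm wide (x) by 677 mm tall (z), surrounded by a border 78 mm wide on all four sides. The frame is 25 mm deep and is made of two full-height vertical stiles with two horizontal rails fitted between them.
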